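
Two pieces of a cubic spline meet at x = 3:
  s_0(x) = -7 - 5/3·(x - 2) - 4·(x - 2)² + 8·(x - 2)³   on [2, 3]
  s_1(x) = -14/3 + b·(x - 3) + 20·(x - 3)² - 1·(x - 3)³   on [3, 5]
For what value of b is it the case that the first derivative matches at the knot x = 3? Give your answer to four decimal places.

s_0'(x) = -5/3 - 8·(x - 2) + 24·(x - 2)², so s_0'(3) = 43/3. On the right, s_1'(3) = b, so b = 43/3.

14.3333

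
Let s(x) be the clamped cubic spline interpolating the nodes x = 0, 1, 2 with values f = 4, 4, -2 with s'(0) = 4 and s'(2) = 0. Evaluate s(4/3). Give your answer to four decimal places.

With m_i denoting the second derivative at x_i, h_i = 1, 1, and Δ_i = (y_(i+1) − y_i)/h_i = 0, -6:
  1·m_0 + 4·m_1 + 1·m_2 = 6(Δ_1 - Δ_0) = -36
Clamped end conditions give two more equations: 2h_0·m_0 + h_0·m_1 = 6(Δ_0 - s'(0)) = -24 and h_1·m_1 + 2h_1·m_2 = 6(s'(2) - Δ_1) = 36.
Solving the tridiagonal system: m_0 = -5, m_1 = -14, m_2 = 25.
On [1, 2], s(x) = 4 - 11/2·(x - 1) - 7·(x - 1)² + 13/2·(x - 1)³.
With (x - 1) = 1/3: s(4/3) = 44/27.

1.6296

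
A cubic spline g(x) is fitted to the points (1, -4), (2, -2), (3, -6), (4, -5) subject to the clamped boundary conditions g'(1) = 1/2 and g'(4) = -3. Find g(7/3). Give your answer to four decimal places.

With M_i denoting the second derivative at x_i, h_i = 1, 1, 1, and Δ_i = (y_(i+1) − y_i)/h_i = 2, -4, 1:
  1·M_0 + 4·M_1 + 1·M_2 = 6(Δ_1 - Δ_0) = -36
  1·M_1 + 4·M_2 + 1·M_3 = 6(Δ_2 - Δ_1) = 30
Clamped end conditions give two more equations: 2h_0·M_0 + h_0·M_1 = 6(Δ_0 - g'(1)) = 9 and h_2·M_2 + 2h_2·M_3 = 6(g'(4) - Δ_2) = -24.
Solving the tridiagonal system: M_0 = 38/3, M_1 = -49/3, M_2 = 50/3, M_3 = -61/3.
On [2, 3], g(x) = -2 - 4/3·(x - 2) - 49/6·(x - 2)² + 11/2·(x - 2)³.
With (x - 2) = 1/3: g(7/3) = -85/27.

-3.1481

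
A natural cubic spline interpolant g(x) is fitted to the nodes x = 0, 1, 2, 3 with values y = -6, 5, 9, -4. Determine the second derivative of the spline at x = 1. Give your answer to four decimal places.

-4.4000

Write M_i for g''(x_i). With h_i = 1, 1, 1 and divided differences Δ_i = 11, 4, -13, the continuity of g' gives the tridiagonal system
  1·M_0 + 4·M_1 + 1·M_2 = 6(Δ_1 - Δ_0) = -42
  1·M_1 + 4·M_2 + 1·M_3 = 6(Δ_2 - Δ_1) = -102
Natural end conditions: M_0 = M_3 = 0.
Forward elimination and back-substitution give M_0 = 0, M_1 = -22/5, M_2 = -122/5, M_3 = 0.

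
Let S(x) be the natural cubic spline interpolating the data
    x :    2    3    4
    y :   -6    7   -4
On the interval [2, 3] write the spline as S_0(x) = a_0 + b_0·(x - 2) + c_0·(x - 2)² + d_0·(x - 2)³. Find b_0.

With m_i denoting the second derivative at x_i, h_i = 1, 1, and Δ_i = (y_(i+1) − y_i)/h_i = 13, -11:
  1·m_0 + 4·m_1 + 1·m_2 = 6(Δ_1 - Δ_0) = -144
Natural end conditions: m_0 = m_2 = 0.
Hence m_0 = 0, m_1 = -36, m_2 = 0.
On [2, 3], with S_0(x) = a_0 + b_0·(x - 2) + c_0·(x - 2)² + d_0·(x - 2)³: c_0 = m_0/2 = 0, d_0 = (m_1 - m_0)/(6h_0) = -6, b_0 = Δ_0 - h_0(2m_0 + m_1)/6 = 19.

19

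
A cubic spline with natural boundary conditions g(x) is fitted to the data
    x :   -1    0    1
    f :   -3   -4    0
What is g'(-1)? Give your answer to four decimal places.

-2.2500

With σ_i denoting the second derivative at x_i, h_i = 1, 1, and Δ_i = (y_(i+1) − y_i)/h_i = -1, 4:
  1·σ_0 + 4·σ_1 + 1·σ_2 = 6(Δ_1 - Δ_0) = 30
Natural end conditions: σ_0 = σ_2 = 0.
Solving: σ_0 = 0, σ_1 = 15/2, σ_2 = 0.
On [-1, 0], g'(x) = b_0 + 2c_0·(x + 1) + 3d_0·(x + 1)² with b_0 = Δ_0 - h_0(2σ_0 + σ_1)/6 = -9/4, c_0 = σ_0/2 = 0, d_0 = (σ_1 - σ_0)/(6h_0) = 5/4. So g'(-1) = -9/4.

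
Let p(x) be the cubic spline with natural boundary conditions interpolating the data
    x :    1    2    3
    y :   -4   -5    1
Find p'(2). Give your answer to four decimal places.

2.5000

Let M_i = p''(x_i). Step sizes h_i = 1, 1; slopes of the chords Δ_i = (y_(i+1) - y_i)/h_i = -1, 6.
  1·M_0 + 4·M_1 + 1·M_2 = 6(Δ_1 - Δ_0) = 42
Natural end conditions: M_0 = M_2 = 0.
Hence M_0 = 0, M_1 = 21/2, M_2 = 0.
On [2, 3], p'(x) = b_1 + 2c_1·(x - 2) + 3d_1·(x - 2)² with b_1 = Δ_1 - h_1(2M_1 + M_2)/6 = 5/2, c_1 = M_1/2 = 21/4, d_1 = (M_2 - M_1)/(6h_1) = -7/4. So p'(2) = 5/2.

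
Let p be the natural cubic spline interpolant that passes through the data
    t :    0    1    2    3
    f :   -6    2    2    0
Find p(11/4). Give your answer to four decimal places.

Write M_i for p''(x_i). With h_i = 1, 1, 1 and divided differences Δ_i = 8, 0, -2, the continuity of p' gives the tridiagonal system
  1·M_0 + 4·M_1 + 1·M_2 = 6(Δ_1 - Δ_0) = -48
  1·M_1 + 4·M_2 + 1·M_3 = 6(Δ_2 - Δ_1) = -12
Natural end conditions: M_0 = M_3 = 0.
Hence M_0 = 0, M_1 = -12, M_2 = 0, M_3 = 0.
On [2, 3], p(t) = 2 - 2·(t - 2) + 0·(t - 2)² + 0·(t - 2)³.
With (t - 2) = 3/4: p(11/4) = 1/2.

0.5000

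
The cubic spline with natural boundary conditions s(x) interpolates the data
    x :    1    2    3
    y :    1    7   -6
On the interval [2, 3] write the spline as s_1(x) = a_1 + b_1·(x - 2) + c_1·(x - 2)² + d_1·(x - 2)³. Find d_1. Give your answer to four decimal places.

4.7500

With σ_i denoting the second derivative at x_i, h_i = 1, 1, and Δ_i = (y_(i+1) − y_i)/h_i = 6, -13:
  1·σ_0 + 4·σ_1 + 1·σ_2 = 6(Δ_1 - Δ_0) = -114
Natural end conditions: σ_0 = σ_2 = 0.
Solving the tridiagonal system: σ_0 = 0, σ_1 = -57/2, σ_2 = 0.
On [2, 3], with s_1(x) = a_1 + b_1·(x - 2) + c_1·(x - 2)² + d_1·(x - 2)³: c_1 = σ_1/2 = -57/4, d_1 = (σ_2 - σ_1)/(6h_1) = 19/4, b_1 = Δ_1 - h_1(2σ_1 + σ_2)/6 = -7/2.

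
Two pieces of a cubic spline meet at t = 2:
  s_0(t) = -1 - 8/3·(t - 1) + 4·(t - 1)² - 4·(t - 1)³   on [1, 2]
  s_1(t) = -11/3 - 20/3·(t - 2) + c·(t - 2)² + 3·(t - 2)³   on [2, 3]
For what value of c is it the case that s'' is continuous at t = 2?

s_0''(t) = 8 - 24·(t - 1), so s_0''(2) = -16. On the right, s_1''(2) = 2c, so c = -8.

-8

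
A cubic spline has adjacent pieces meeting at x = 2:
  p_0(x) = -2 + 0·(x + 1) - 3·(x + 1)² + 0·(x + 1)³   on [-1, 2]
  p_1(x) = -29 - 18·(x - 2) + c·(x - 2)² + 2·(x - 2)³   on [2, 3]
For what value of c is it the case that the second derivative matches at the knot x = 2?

-3

p_0''(x) = -6 + 0·(x + 1), so p_0''(2) = -6. On the right, p_1''(2) = 2c, so c = -3.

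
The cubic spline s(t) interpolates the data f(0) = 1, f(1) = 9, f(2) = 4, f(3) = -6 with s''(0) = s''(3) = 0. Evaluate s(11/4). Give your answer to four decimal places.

Write m_i for s''(x_i). With h_i = 1, 1, 1 and divided differences Δ_i = 8, -5, -10, the continuity of s' gives the tridiagonal system
  1·m_0 + 4·m_1 + 1·m_2 = 6(Δ_1 - Δ_0) = -78
  1·m_1 + 4·m_2 + 1·m_3 = 6(Δ_2 - Δ_1) = -30
Natural end conditions: m_0 = m_3 = 0.
Hence m_0 = 0, m_1 = -94/5, m_2 = -14/5, m_3 = 0.
On [2, 3], s(t) = 4 - 136/15·(t - 2) - 7/5·(t - 2)² + 7/15·(t - 2)³.
With (t - 2) = 3/4: s(11/4) = -217/64.

-3.3906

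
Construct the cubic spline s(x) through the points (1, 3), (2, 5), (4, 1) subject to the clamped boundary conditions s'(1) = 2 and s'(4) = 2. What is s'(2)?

0

With m_i denoting the second derivative at x_i, h_i = 1, 2, and Δ_i = (y_(i+1) − y_i)/h_i = 2, -2:
  1·m_0 + 6·m_1 + 2·m_2 = 6(Δ_1 - Δ_0) = -24
Clamped end conditions give two more equations: 2h_0·m_0 + h_0·m_1 = 6(Δ_0 - s'(1)) = 0 and h_1·m_1 + 2h_1·m_2 = 6(s'(4) - Δ_1) = 24.
Hence m_0 = 4, m_1 = -8, m_2 = 10.
On [2, 4], s'(x) = b_1 + 2c_1·(x - 2) + 3d_1·(x - 2)² with b_1 = Δ_1 - h_1(2m_1 + m_2)/6 = 0, c_1 = m_1/2 = -4, d_1 = (m_2 - m_1)/(6h_1) = 3/2. So s'(2) = 0.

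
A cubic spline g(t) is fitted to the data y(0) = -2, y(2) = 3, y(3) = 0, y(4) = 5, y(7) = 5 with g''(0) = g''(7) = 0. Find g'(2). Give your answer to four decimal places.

Put σ_i = g'' at the i-th knot. Here h = (2, 1, 1, 3) and Δ = (5/2, -3, 5, 0), so the interior equations h_(i-1)·σ_(i-1) + 2(h_(i-1)+h_i)·σ_i + h_i·σ_(i+1) = 6(Δ_i − Δ_(i-1)) read
  2·σ_0 + 6·σ_1 + 1·σ_2 = 6(Δ_1 - Δ_0) = -33
  1·σ_1 + 4·σ_2 + 1·σ_3 = 6(Δ_2 - Δ_1) = 48
  1·σ_2 + 8·σ_3 + 3·σ_4 = 6(Δ_3 - Δ_2) = -30
Natural end conditions: σ_0 = σ_4 = 0.
Solving the tridiagonal system: σ_0 = 0, σ_1 = -1437/178, σ_2 = 1374/89, σ_3 = -1011/178, σ_4 = 0.
On [2, 3], g'(t) = b_1 + 2c_1·(t - 2) + 3d_1·(t - 2)² with b_1 = Δ_1 - h_1(2σ_1 + σ_2)/6 = -513/178, c_1 = σ_1/2 = -1437/356, d_1 = (σ_2 - σ_1)/(6h_1) = 1395/356. So g'(2) = -513/178.

-2.8820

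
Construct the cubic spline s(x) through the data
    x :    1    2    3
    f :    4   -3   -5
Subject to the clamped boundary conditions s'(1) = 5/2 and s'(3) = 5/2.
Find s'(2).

-8

Write M_i for s''(x_i). With h_i = 1, 1 and divided differences Δ_i = -7, -2, the continuity of s' gives the tridiagonal system
  1·M_0 + 4·M_1 + 1·M_2 = 6(Δ_1 - Δ_0) = 30
Clamped end conditions give two more equations: 2h_0·M_0 + h_0·M_1 = 6(Δ_0 - s'(1)) = -57 and h_1·M_1 + 2h_1·M_2 = 6(s'(3) - Δ_1) = 27.
Forward elimination and back-substitution give M_0 = -36, M_1 = 15, M_2 = 6.
On [2, 3], s'(x) = b_1 + 2c_1·(x - 2) + 3d_1·(x - 2)² with b_1 = Δ_1 - h_1(2M_1 + M_2)/6 = -8, c_1 = M_1/2 = 15/2, d_1 = (M_2 - M_1)/(6h_1) = -3/2. So s'(2) = -8.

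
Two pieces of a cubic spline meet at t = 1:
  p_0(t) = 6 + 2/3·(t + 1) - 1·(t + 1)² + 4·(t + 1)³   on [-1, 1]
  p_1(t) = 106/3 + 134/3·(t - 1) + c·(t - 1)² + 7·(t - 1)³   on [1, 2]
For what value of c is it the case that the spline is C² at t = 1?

23

p_0''(t) = -2 + 24·(t + 1), so p_0''(1) = 46. On the right, p_1''(1) = 2c, so c = 23.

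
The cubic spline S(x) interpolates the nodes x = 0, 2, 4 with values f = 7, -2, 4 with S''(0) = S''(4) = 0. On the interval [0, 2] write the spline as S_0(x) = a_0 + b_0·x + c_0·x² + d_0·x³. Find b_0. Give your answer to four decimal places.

With σ_i denoting the second derivative at x_i, h_i = 2, 2, and Δ_i = (y_(i+1) − y_i)/h_i = -9/2, 3:
  2·σ_0 + 8·σ_1 + 2·σ_2 = 6(Δ_1 - Δ_0) = 45
Natural end conditions: σ_0 = σ_2 = 0.
Hence σ_0 = 0, σ_1 = 45/8, σ_2 = 0.
On [0, 2], with S_0(x) = a_0 + b_0·x + c_0·x² + d_0·x³: c_0 = σ_0/2 = 0, d_0 = (σ_1 - σ_0)/(6h_0) = 15/32, b_0 = Δ_0 - h_0(2σ_0 + σ_1)/6 = -51/8.

-6.3750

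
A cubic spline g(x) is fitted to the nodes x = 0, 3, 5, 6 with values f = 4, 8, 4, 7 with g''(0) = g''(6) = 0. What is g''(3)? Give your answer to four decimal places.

Let σ_i = g''(x_i). Step sizes h_i = 3, 2, 1; slopes of the chords Δ_i = (y_(i+1) - y_i)/h_i = 4/3, -2, 3.
  3·σ_0 + 10·σ_1 + 2·σ_2 = 6(Δ_1 - Δ_0) = -20
  2·σ_1 + 6·σ_2 + 1·σ_3 = 6(Δ_2 - Δ_1) = 30
Natural end conditions: σ_0 = σ_3 = 0.
Hence σ_0 = 0, σ_1 = -45/14, σ_2 = 85/14, σ_3 = 0.

-3.2143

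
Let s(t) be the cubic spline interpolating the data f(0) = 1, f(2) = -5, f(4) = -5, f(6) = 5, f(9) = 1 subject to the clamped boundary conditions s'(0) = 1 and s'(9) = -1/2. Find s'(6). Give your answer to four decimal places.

With M_i denoting the second derivative at x_i, h_i = 2, 2, 2, 3, and Δ_i = (y_(i+1) − y_i)/h_i = -3, 0, 5, -4/3:
  2·M_0 + 8·M_1 + 2·M_2 = 6(Δ_1 - Δ_0) = 18
  2·M_1 + 8·M_2 + 2·M_3 = 6(Δ_2 - Δ_1) = 30
  2·M_2 + 10·M_3 + 3·M_4 = 6(Δ_3 - Δ_2) = -38
Clamped end conditions give two more equations: 2h_0·M_0 + h_0·M_1 = 6(Δ_0 - s'(0)) = -24 and h_3·M_3 + 2h_3·M_4 = 6(s'(9) - Δ_3) = 5.
Solving: M_0 = -518/69, M_1 = 208/69, M_2 = 307/69, M_3 = -401/69, M_4 = 86/23.
On [6, 9], s'(t) = b_3 + 2c_3·(t - 6) + 3d_3·(t - 6)² with b_3 = Δ_3 - h_3(2M_3 + M_4)/6 = 60/23, c_3 = M_3/2 = -401/138, d_3 = (M_4 - M_3)/(6h_3) = 659/1242. So s'(6) = 60/23.

2.6087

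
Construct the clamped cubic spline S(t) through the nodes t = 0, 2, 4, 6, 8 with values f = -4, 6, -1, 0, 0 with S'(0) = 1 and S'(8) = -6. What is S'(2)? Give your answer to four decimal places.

Write σ_i for S''(x_i). With h_i = 2, 2, 2, 2 and divided differences Δ_i = 5, -7/2, 1/2, 0, the continuity of S' gives the tridiagonal system
  2·σ_0 + 8·σ_1 + 2·σ_2 = 6(Δ_1 - Δ_0) = -51
  2·σ_1 + 8·σ_2 + 2·σ_3 = 6(Δ_2 - Δ_1) = 24
  2·σ_2 + 8·σ_3 + 2·σ_4 = 6(Δ_3 - Δ_2) = -3
Clamped end conditions give two more equations: 2h_0·σ_0 + h_0·σ_1 = 6(Δ_0 - S'(0)) = 24 and h_3·σ_3 + 2h_3·σ_4 = 6(S'(8) - Δ_3) = -36.
Solving the tridiagonal system: σ_0 = 79/7, σ_1 = -74/7, σ_2 = 11/2, σ_3 = 4/7, σ_4 = -65/7.
On [2, 4], S'(t) = b_1 + 2c_1·(t - 2) + 3d_1·(t - 2)² with b_1 = Δ_1 - h_1(2σ_1 + σ_2)/6 = 12/7, c_1 = σ_1/2 = -37/7, d_1 = (σ_2 - σ_1)/(6h_1) = 75/56. So S'(2) = 12/7.

1.7143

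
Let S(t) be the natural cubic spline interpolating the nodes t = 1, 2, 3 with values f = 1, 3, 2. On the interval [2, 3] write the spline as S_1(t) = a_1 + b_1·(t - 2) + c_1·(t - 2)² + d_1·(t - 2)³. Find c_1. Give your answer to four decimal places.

-2.2500

With M_i denoting the second derivative at x_i, h_i = 1, 1, and Δ_i = (y_(i+1) − y_i)/h_i = 2, -1:
  1·M_0 + 4·M_1 + 1·M_2 = 6(Δ_1 - Δ_0) = -18
Natural end conditions: M_0 = M_2 = 0.
Solving: M_0 = 0, M_1 = -9/2, M_2 = 0.
On [2, 3], with S_1(t) = a_1 + b_1·(t - 2) + c_1·(t - 2)² + d_1·(t - 2)³: c_1 = M_1/2 = -9/4, d_1 = (M_2 - M_1)/(6h_1) = 3/4, b_1 = Δ_1 - h_1(2M_1 + M_2)/6 = 1/2.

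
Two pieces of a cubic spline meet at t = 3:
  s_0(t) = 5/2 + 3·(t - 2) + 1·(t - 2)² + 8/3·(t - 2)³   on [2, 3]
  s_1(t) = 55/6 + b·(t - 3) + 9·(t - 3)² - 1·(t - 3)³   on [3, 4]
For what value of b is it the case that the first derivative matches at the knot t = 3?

s_0'(t) = 3 + 2·(t - 2) + 8·(t - 2)², so s_0'(3) = 13. On the right, s_1'(3) = b, so b = 13.

13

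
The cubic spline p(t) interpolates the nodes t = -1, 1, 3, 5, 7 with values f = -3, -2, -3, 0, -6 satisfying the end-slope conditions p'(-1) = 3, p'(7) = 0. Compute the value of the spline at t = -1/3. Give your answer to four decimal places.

-1.6892

Put m_i = p'' at the i-th knot. Here h = (2, 2, 2, 2) and Δ = (1/2, -1/2, 3/2, -3), so the interior equations h_(i-1)·m_(i-1) + 2(h_(i-1)+h_i)·m_i + h_i·m_(i+1) = 6(Δ_i − Δ_(i-1)) read
  2·m_0 + 8·m_1 + 2·m_2 = 6(Δ_1 - Δ_0) = -6
  2·m_1 + 8·m_2 + 2·m_3 = 6(Δ_2 - Δ_1) = 12
  2·m_2 + 8·m_3 + 2·m_4 = 6(Δ_3 - Δ_2) = -27
Clamped end conditions give two more equations: 2h_0·m_0 + h_0·m_1 = 6(Δ_0 - p'(-1)) = -15 and h_3·m_3 + 2h_3·m_4 = 6(p'(7) - Δ_3) = 18.
Hence m_0 = -381/112, m_1 = -39/56, m_2 = 51/16, m_3 = -339/56, m_4 = 843/112.
On [-1, 1], p(t) = -3 + 3·(t + 1) - 381/224·(t + 1)² + 101/448·(t + 1)³.
With (t + 1) = 2/3: p(-1/3) = -1277/756.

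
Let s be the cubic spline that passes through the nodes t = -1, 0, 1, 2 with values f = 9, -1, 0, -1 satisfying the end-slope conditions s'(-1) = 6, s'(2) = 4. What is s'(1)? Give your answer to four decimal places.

1.1333

With M_i denoting the second derivative at x_i, h_i = 1, 1, 1, and Δ_i = (y_(i+1) − y_i)/h_i = -10, 1, -1:
  1·M_0 + 4·M_1 + 1·M_2 = 6(Δ_1 - Δ_0) = 66
  1·M_1 + 4·M_2 + 1·M_3 = 6(Δ_2 - Δ_1) = -12
Clamped end conditions give two more equations: 2h_0·M_0 + h_0·M_1 = 6(Δ_0 - s'(-1)) = -96 and h_2·M_2 + 2h_2·M_3 = 6(s'(2) - Δ_2) = 30.
Solving the tridiagonal system: M_0 = -1004/15, M_1 = 568/15, M_2 = -278/15, M_3 = 364/15.
On [1, 2], s'(t) = b_2 + 2c_2·(t - 1) + 3d_2·(t - 1)² with b_2 = Δ_2 - h_2(2M_2 + M_3)/6 = 17/15, c_2 = M_2/2 = -139/15, d_2 = (M_3 - M_2)/(6h_2) = 107/15. So s'(1) = 17/15.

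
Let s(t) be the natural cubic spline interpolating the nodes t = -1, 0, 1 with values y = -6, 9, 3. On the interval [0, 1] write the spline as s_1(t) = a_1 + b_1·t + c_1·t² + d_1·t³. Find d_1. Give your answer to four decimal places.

Write σ_i for s''(x_i). With h_i = 1, 1 and divided differences Δ_i = 15, -6, the continuity of s' gives the tridiagonal system
  1·σ_0 + 4·σ_1 + 1·σ_2 = 6(Δ_1 - Δ_0) = -126
Natural end conditions: σ_0 = σ_2 = 0.
Hence σ_0 = 0, σ_1 = -63/2, σ_2 = 0.
On [0, 1], with s_1(t) = a_1 + b_1·t + c_1·t² + d_1·t³: c_1 = σ_1/2 = -63/4, d_1 = (σ_2 - σ_1)/(6h_1) = 21/4, b_1 = Δ_1 - h_1(2σ_1 + σ_2)/6 = 9/2.

5.2500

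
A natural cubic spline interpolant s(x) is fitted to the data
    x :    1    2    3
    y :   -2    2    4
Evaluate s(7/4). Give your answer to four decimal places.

Write M_i for s''(x_i). With h_i = 1, 1 and divided differences Δ_i = 4, 2, the continuity of s' gives the tridiagonal system
  1·M_0 + 4·M_1 + 1·M_2 = 6(Δ_1 - Δ_0) = -12
Natural end conditions: M_0 = M_2 = 0.
Forward elimination and back-substitution give M_0 = 0, M_1 = -3, M_2 = 0.
On [1, 2], s(x) = -2 + 9/2·(x - 1) + 0·(x - 1)² - 1/2·(x - 1)³.
With (x - 1) = 3/4: s(7/4) = 149/128.

1.1641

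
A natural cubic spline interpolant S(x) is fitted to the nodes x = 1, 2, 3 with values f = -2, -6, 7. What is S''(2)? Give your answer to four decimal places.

25.5000

With σ_i denoting the second derivative at x_i, h_i = 1, 1, and Δ_i = (y_(i+1) − y_i)/h_i = -4, 13:
  1·σ_0 + 4·σ_1 + 1·σ_2 = 6(Δ_1 - Δ_0) = 102
Natural end conditions: σ_0 = σ_2 = 0.
Solving the tridiagonal system: σ_0 = 0, σ_1 = 51/2, σ_2 = 0.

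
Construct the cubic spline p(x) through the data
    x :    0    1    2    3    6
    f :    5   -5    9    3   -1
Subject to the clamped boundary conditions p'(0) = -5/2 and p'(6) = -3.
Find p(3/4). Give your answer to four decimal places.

Let σ_i = p''(x_i). Step sizes h_i = 1, 1, 1, 3; slopes of the chords Δ_i = (y_(i+1) - y_i)/h_i = -10, 14, -6, -4/3.
  1·σ_0 + 4·σ_1 + 1·σ_2 = 6(Δ_1 - Δ_0) = 144
  1·σ_1 + 4·σ_2 + 1·σ_3 = 6(Δ_2 - Δ_1) = -120
  1·σ_2 + 8·σ_3 + 3·σ_4 = 6(Δ_3 - Δ_2) = 28
Clamped end conditions give two more equations: 2h_0·σ_0 + h_0·σ_1 = 6(Δ_0 - p'(0)) = -45 and h_3·σ_3 + 2h_3·σ_4 = 6(p'(6) - Δ_3) = -10.
Hence σ_0 = -5747/108, σ_1 = 3317/54, σ_2 = -5237/108, σ_3 = 677/54, σ_4 = -857/108.
On [0, 1], p(x) = 5 - 5/2·x - 5747/216·x² + 4127/216·x³.
With x = 3/4: p(3/4) = -5807/1536.

-3.7806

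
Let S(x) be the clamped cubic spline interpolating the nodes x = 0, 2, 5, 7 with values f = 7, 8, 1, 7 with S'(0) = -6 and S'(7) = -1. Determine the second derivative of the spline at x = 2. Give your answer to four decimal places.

Put σ_i = S'' at the i-th knot. Here h = (2, 3, 2) and Δ = (1/2, -7/3, 3), so the interior equations h_(i-1)·σ_(i-1) + 2(h_(i-1)+h_i)·σ_i + h_i·σ_(i+1) = 6(Δ_i − Δ_(i-1)) read
  2·σ_0 + 10·σ_1 + 3·σ_2 = 6(Δ_1 - Δ_0) = -17
  3·σ_1 + 10·σ_2 + 2·σ_3 = 6(Δ_2 - Δ_1) = 32
Clamped end conditions give two more equations: 2h_0·σ_0 + h_0·σ_1 = 6(Δ_0 - S'(0)) = 39 and h_2·σ_2 + 2h_2·σ_3 = 6(S'(7) - Δ_2) = -24.
Hence σ_0 = 1243/96, σ_1 = -307/48, σ_2 = 337/48, σ_3 = -913/96.

-6.3958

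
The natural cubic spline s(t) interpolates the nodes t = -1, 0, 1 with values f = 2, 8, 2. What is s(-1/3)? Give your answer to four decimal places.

With σ_i denoting the second derivative at x_i, h_i = 1, 1, and Δ_i = (y_(i+1) − y_i)/h_i = 6, -6:
  1·σ_0 + 4·σ_1 + 1·σ_2 = 6(Δ_1 - Δ_0) = -72
Natural end conditions: σ_0 = σ_2 = 0.
Hence σ_0 = 0, σ_1 = -18, σ_2 = 0.
On [-1, 0], s(t) = 2 + 9·(t + 1) + 0·(t + 1)² - 3·(t + 1)³.
With (t + 1) = 2/3: s(-1/3) = 64/9.

7.1111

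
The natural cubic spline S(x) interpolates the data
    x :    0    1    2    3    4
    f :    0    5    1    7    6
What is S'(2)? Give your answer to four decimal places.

Write M_i for S''(x_i). With h_i = 1, 1, 1, 1 and divided differences Δ_i = 5, -4, 6, -1, the continuity of S' gives the tridiagonal system
  1·M_0 + 4·M_1 + 1·M_2 = 6(Δ_1 - Δ_0) = -54
  1·M_1 + 4·M_2 + 1·M_3 = 6(Δ_2 - Δ_1) = 60
  1·M_2 + 4·M_3 + 1·M_4 = 6(Δ_3 - Δ_2) = -42
Natural end conditions: M_0 = M_4 = 0.
Solving the tridiagonal system: M_0 = 0, M_1 = -39/2, M_2 = 24, M_3 = -33/2, M_4 = 0.
On [2, 3], S'(x) = b_2 + 2c_2·(x - 2) + 3d_2·(x - 2)² with b_2 = Δ_2 - h_2(2M_2 + M_3)/6 = 3/4, c_2 = M_2/2 = 12, d_2 = (M_3 - M_2)/(6h_2) = -27/4. So S'(2) = 3/4.

0.7500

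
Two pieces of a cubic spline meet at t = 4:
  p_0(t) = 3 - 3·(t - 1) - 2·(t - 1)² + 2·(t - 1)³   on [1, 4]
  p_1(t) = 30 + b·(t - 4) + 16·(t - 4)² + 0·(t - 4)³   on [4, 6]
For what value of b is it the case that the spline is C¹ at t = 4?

39

p_0'(t) = -3 - 4·(t - 1) + 6·(t - 1)², so p_0'(4) = 39. On the right, p_1'(4) = b, so b = 39.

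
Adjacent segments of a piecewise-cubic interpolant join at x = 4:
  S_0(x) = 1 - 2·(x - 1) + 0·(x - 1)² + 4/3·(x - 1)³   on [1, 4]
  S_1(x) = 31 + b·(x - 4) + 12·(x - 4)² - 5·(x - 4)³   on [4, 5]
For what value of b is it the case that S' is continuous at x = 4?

34

S_0'(x) = -2 + 0·(x - 1) + 4·(x - 1)², so S_0'(4) = 34. On the right, S_1'(4) = b, so b = 34.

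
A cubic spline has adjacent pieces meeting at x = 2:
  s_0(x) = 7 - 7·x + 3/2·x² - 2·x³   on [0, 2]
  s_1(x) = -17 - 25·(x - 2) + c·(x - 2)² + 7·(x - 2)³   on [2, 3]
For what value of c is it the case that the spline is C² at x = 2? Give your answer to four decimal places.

s_0''(x) = 3 - 12·x, so s_0''(2) = -21. On the right, s_1''(2) = 2c, so c = -21/2.

-10.5000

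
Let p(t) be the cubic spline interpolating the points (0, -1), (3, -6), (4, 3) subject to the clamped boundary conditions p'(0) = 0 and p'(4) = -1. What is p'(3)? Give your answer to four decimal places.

9.8750

Put m_i = p'' at the i-th knot. Here h = (3, 1) and Δ = (-5/3, 9), so the interior equations h_(i-1)·m_(i-1) + 2(h_(i-1)+h_i)·m_i + h_i·m_(i+1) = 6(Δ_i − Δ_(i-1)) read
  3·m_0 + 8·m_1 + 1·m_2 = 6(Δ_1 - Δ_0) = 64
Clamped end conditions give two more equations: 2h_0·m_0 + h_0·m_1 = 6(Δ_0 - p'(0)) = -10 and h_1·m_1 + 2h_1·m_2 = 6(p'(4) - Δ_1) = -60.
Hence m_0 = -119/12, m_1 = 33/2, m_2 = -153/4.
On [3, 4], p'(t) = b_1 + 2c_1·(t - 3) + 3d_1·(t - 3)² with b_1 = Δ_1 - h_1(2m_1 + m_2)/6 = 79/8, c_1 = m_1/2 = 33/4, d_1 = (m_2 - m_1)/(6h_1) = -73/8. So p'(3) = 79/8.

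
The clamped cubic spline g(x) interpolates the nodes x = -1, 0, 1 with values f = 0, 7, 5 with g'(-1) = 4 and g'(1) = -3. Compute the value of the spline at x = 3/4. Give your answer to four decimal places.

5.8984

Let m_i = g''(x_i). Step sizes h_i = 1, 1; slopes of the chords Δ_i = (y_(i+1) - y_i)/h_i = 7, -2.
  1·m_0 + 4·m_1 + 1·m_2 = 6(Δ_1 - Δ_0) = -54
Clamped end conditions give two more equations: 2h_0·m_0 + h_0·m_1 = 6(Δ_0 - g'(-1)) = 18 and h_1·m_1 + 2h_1·m_2 = 6(g'(1) - Δ_1) = -6.
Solving: m_0 = 19, m_1 = -20, m_2 = 7.
On [0, 1], g(x) = 7 + 7/2·x - 10·x² + 9/2·x³.
With x = 3/4: g(3/4) = 755/128.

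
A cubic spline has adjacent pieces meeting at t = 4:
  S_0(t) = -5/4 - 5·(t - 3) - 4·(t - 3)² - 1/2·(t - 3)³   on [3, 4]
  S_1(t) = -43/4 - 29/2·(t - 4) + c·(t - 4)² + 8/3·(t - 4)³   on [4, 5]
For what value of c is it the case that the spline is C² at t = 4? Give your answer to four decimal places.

-5.5000

S_0''(t) = -8 - 3·(t - 3), so S_0''(4) = -11. On the right, S_1''(4) = 2c, so c = -11/2.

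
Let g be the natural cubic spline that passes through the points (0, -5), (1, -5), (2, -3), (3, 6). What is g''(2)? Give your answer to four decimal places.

10.4000

Let m_i = g''(x_i). Step sizes h_i = 1, 1, 1; slopes of the chords Δ_i = (y_(i+1) - y_i)/h_i = 0, 2, 9.
  1·m_0 + 4·m_1 + 1·m_2 = 6(Δ_1 - Δ_0) = 12
  1·m_1 + 4·m_2 + 1·m_3 = 6(Δ_2 - Δ_1) = 42
Natural end conditions: m_0 = m_3 = 0.
Hence m_0 = 0, m_1 = 2/5, m_2 = 52/5, m_3 = 0.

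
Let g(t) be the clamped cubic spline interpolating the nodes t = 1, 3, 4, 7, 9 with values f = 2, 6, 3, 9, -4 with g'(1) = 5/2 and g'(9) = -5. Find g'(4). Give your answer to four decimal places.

With m_i denoting the second derivative at x_i, h_i = 2, 1, 3, 2, and Δ_i = (y_(i+1) − y_i)/h_i = 2, -3, 2, -13/2:
  2·m_0 + 6·m_1 + 1·m_2 = 6(Δ_1 - Δ_0) = -30
  1·m_1 + 8·m_2 + 3·m_3 = 6(Δ_2 - Δ_1) = 30
  3·m_2 + 10·m_3 + 2·m_4 = 6(Δ_3 - Δ_2) = -51
Clamped end conditions give two more equations: 2h_0·m_0 + h_0·m_1 = 6(Δ_0 - g'(1)) = -3 and h_3·m_3 + 2h_3·m_4 = 6(g'(9) - Δ_3) = 9.
Hence m_0 = 197/68, m_1 = -124/17, m_2 = 271/34, m_3 = -150/17, m_4 = 453/68.
On [4, 7], g'(t) = b_2 + 2c_2·(t - 4) + 3d_2·(t - 4)² with b_2 = Δ_2 - h_2(2m_2 + m_3)/6 = -53/34, c_2 = m_2/2 = 271/68, d_2 = (m_3 - m_2)/(6h_2) = -571/612. So g'(4) = -53/34.

-1.5588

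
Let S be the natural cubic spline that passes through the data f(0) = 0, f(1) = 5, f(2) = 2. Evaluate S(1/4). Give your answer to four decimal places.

Write M_i for S''(x_i). With h_i = 1, 1 and divided differences Δ_i = 5, -3, the continuity of S' gives the tridiagonal system
  1·M_0 + 4·M_1 + 1·M_2 = 6(Δ_1 - Δ_0) = -48
Natural end conditions: M_0 = M_2 = 0.
Solving: M_0 = 0, M_1 = -12, M_2 = 0.
On [0, 1], S(x) = 0 + 7·x + 0·x² - 2·x³.
With x = 1/4: S(1/4) = 55/32.

1.7188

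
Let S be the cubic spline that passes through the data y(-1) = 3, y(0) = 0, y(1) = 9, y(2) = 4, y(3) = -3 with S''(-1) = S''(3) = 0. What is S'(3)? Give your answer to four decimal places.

-6.3214

Put M_i = S'' at the i-th knot. Here h = (1, 1, 1, 1) and Δ = (-3, 9, -5, -7), so the interior equations h_(i-1)·M_(i-1) + 2(h_(i-1)+h_i)·M_i + h_i·M_(i+1) = 6(Δ_i − Δ_(i-1)) read
  1·M_0 + 4·M_1 + 1·M_2 = 6(Δ_1 - Δ_0) = 72
  1·M_1 + 4·M_2 + 1·M_3 = 6(Δ_2 - Δ_1) = -84
  1·M_2 + 4·M_3 + 1·M_4 = 6(Δ_3 - Δ_2) = -12
Natural end conditions: M_0 = M_4 = 0.
Solving the tridiagonal system: M_0 = 0, M_1 = 351/14, M_2 = -198/7, M_3 = 57/14, M_4 = 0.
On [2, 3], S'(x) = b_3 + 2c_3·(x - 2) + 3d_3·(x - 2)² with b_3 = Δ_3 - h_3(2M_3 + M_4)/6 = -117/14, c_3 = M_3/2 = 57/28, d_3 = (M_4 - M_3)/(6h_3) = -19/28. So S'(3) = -177/28.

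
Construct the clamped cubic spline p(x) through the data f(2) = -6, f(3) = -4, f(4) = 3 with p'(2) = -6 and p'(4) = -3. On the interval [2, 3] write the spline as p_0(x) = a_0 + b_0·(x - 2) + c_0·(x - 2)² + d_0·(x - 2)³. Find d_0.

-1

Write m_i for p''(x_i). With h_i = 1, 1 and divided differences Δ_i = 2, 7, the continuity of p' gives the tridiagonal system
  1·m_0 + 4·m_1 + 1·m_2 = 6(Δ_1 - Δ_0) = 30
Clamped end conditions give two more equations: 2h_0·m_0 + h_0·m_1 = 6(Δ_0 - p'(2)) = 48 and h_1·m_1 + 2h_1·m_2 = 6(p'(4) - Δ_1) = -60.
Forward elimination and back-substitution give m_0 = 18, m_1 = 12, m_2 = -36.
On [2, 3], with p_0(x) = a_0 + b_0·(x - 2) + c_0·(x - 2)² + d_0·(x - 2)³: c_0 = m_0/2 = 9, d_0 = (m_1 - m_0)/(6h_0) = -1, b_0 = Δ_0 - h_0(2m_0 + m_1)/6 = -6.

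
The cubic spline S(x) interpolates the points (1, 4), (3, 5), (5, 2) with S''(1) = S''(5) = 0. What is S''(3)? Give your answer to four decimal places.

-1.5000

Write m_i for S''(x_i). With h_i = 2, 2 and divided differences Δ_i = 1/2, -3/2, the continuity of S' gives the tridiagonal system
  2·m_0 + 8·m_1 + 2·m_2 = 6(Δ_1 - Δ_0) = -12
Natural end conditions: m_0 = m_2 = 0.
Solving: m_0 = 0, m_1 = -3/2, m_2 = 0.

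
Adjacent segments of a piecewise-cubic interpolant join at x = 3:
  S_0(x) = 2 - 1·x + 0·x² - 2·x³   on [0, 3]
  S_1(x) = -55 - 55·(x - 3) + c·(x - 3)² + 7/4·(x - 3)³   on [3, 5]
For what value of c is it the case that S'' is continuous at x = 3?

-18

S_0''(x) = 0 - 12·x, so S_0''(3) = -36. On the right, S_1''(3) = 2c, so c = -18.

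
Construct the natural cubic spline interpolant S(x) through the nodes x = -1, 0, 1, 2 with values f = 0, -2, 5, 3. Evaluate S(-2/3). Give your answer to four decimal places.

With M_i denoting the second derivative at x_i, h_i = 1, 1, 1, and Δ_i = (y_(i+1) − y_i)/h_i = -2, 7, -2:
  1·M_0 + 4·M_1 + 1·M_2 = 6(Δ_1 - Δ_0) = 54
  1·M_1 + 4·M_2 + 1·M_3 = 6(Δ_2 - Δ_1) = -54
Natural end conditions: M_0 = M_3 = 0.
Solving the tridiagonal system: M_0 = 0, M_1 = 18, M_2 = -18, M_3 = 0.
On [-1, 0], S(x) = 0 - 5·(x + 1) + 0·(x + 1)² + 3·(x + 1)³.
With (x + 1) = 1/3: S(-2/3) = -14/9.

-1.5556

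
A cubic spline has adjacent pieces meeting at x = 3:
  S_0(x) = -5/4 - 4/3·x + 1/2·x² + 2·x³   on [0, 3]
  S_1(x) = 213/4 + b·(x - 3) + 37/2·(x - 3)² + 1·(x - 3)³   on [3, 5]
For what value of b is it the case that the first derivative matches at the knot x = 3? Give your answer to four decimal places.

55.6667

S_0'(x) = -4/3 + 1·x + 6·x², so S_0'(3) = 167/3. On the right, S_1'(3) = b, so b = 167/3.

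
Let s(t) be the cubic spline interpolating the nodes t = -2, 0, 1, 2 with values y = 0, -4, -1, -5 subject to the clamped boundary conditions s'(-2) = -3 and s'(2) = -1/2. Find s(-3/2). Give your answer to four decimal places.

-1.7457

Let M_i = s''(x_i). Step sizes h_i = 2, 1, 1; slopes of the chords Δ_i = (y_(i+1) - y_i)/h_i = -2, 3, -4.
  2·M_0 + 6·M_1 + 1·M_2 = 6(Δ_1 - Δ_0) = 30
  1·M_1 + 4·M_2 + 1·M_3 = 6(Δ_2 - Δ_1) = -42
Clamped end conditions give two more equations: 2h_0·M_0 + h_0·M_1 = 6(Δ_0 - s'(-2)) = 6 and h_2·M_2 + 2h_2·M_3 = 6(s'(2) - Δ_2) = 21.
Forward elimination and back-substitution give M_0 = -65/22, M_1 = 98/11, M_2 = -193/11, M_3 = 212/11.
On [-2, 0], s(t) = 0 - 3·(t + 2) - 65/44·(t + 2)² + 87/88·(t + 2)³.
With (t + 2) = 1/2: s(-3/2) = -1229/704.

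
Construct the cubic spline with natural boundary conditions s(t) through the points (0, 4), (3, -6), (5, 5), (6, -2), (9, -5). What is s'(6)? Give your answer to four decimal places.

-7.5571

Write M_i for s''(x_i). With h_i = 3, 2, 1, 3 and divided differences Δ_i = -10/3, 11/2, -7, -1, the continuity of s' gives the tridiagonal system
  3·M_0 + 10·M_1 + 2·M_2 = 6(Δ_1 - Δ_0) = 53
  2·M_1 + 6·M_2 + 1·M_3 = 6(Δ_2 - Δ_1) = -75
  1·M_2 + 8·M_3 + 3·M_4 = 6(Δ_3 - Δ_2) = 36
Natural end conditions: M_0 = M_4 = 0.
Solving: M_0 = 0, M_1 = 3763/438, M_2 = -3604/219, M_3 = 1436/219, M_4 = 0.
On [6, 9], s'(t) = b_3 + 2c_3·(t - 6) + 3d_3·(t - 6)² with b_3 = Δ_3 - h_3(2M_3 + M_4)/6 = -1655/219, c_3 = M_3/2 = 718/219, d_3 = (M_4 - M_3)/(6h_3) = -718/1971. So s'(6) = -1655/219.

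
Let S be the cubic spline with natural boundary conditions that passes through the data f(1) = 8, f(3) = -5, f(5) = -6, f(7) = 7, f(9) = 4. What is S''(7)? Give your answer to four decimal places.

Let M_i = S''(x_i). Step sizes h_i = 2, 2, 2, 2; slopes of the chords Δ_i = (y_(i+1) - y_i)/h_i = -13/2, -1/2, 13/2, -3/2.
  2·M_0 + 8·M_1 + 2·M_2 = 6(Δ_1 - Δ_0) = 36
  2·M_1 + 8·M_2 + 2·M_3 = 6(Δ_2 - Δ_1) = 42
  2·M_2 + 8·M_3 + 2·M_4 = 6(Δ_3 - Δ_2) = -48
Natural end conditions: M_0 = M_4 = 0.
Forward elimination and back-substitution give M_0 = 0, M_1 = 81/28, M_2 = 45/7, M_3 = -213/28, M_4 = 0.

-7.6071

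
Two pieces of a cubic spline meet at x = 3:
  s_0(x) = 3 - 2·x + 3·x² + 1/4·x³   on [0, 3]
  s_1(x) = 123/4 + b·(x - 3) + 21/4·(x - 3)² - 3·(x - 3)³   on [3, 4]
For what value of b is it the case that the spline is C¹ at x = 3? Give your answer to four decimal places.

22.7500

s_0'(x) = -2 + 6·x + 3/4·x², so s_0'(3) = 91/4. On the right, s_1'(3) = b, so b = 91/4.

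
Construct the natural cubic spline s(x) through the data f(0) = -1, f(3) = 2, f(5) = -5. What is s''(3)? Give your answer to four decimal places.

Write M_i for s''(x_i). With h_i = 3, 2 and divided differences Δ_i = 1, -7/2, the continuity of s' gives the tridiagonal system
  3·M_0 + 10·M_1 + 2·M_2 = 6(Δ_1 - Δ_0) = -27
Natural end conditions: M_0 = M_2 = 0.
Solving the tridiagonal system: M_0 = 0, M_1 = -27/10, M_2 = 0.

-2.7000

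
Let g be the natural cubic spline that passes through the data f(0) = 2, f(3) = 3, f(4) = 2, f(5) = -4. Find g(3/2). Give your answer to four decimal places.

With M_i denoting the second derivative at x_i, h_i = 3, 1, 1, and Δ_i = (y_(i+1) − y_i)/h_i = 1/3, -1, -6:
  3·M_0 + 8·M_1 + 1·M_2 = 6(Δ_1 - Δ_0) = -8
  1·M_1 + 4·M_2 + 1·M_3 = 6(Δ_2 - Δ_1) = -30
Natural end conditions: M_0 = M_3 = 0.
Solving the tridiagonal system: M_0 = 0, M_1 = -2/31, M_2 = -232/31, M_3 = 0.
On [0, 3], g(t) = 2 + 34/93·t + 0·t² - 1/279·t³.
With t = 3/2: g(3/2) = 629/248.

2.5363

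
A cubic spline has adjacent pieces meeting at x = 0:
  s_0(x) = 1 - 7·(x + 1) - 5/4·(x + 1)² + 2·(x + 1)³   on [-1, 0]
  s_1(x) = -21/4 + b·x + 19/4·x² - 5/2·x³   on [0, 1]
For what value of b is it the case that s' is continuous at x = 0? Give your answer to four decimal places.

-3.5000

s_0'(x) = -7 - 5/2·(x + 1) + 6·(x + 1)², so s_0'(0) = -7/2. On the right, s_1'(0) = b, so b = -7/2.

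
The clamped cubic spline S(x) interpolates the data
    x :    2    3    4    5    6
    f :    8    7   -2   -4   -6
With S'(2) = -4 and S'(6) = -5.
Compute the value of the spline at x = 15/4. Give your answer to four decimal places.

0.1789

Let σ_i = S''(x_i). Step sizes h_i = 1, 1, 1, 1; slopes of the chords Δ_i = (y_(i+1) - y_i)/h_i = -1, -9, -2, -2.
  1·σ_0 + 4·σ_1 + 1·σ_2 = 6(Δ_1 - Δ_0) = -48
  1·σ_1 + 4·σ_2 + 1·σ_3 = 6(Δ_2 - Δ_1) = 42
  1·σ_2 + 4·σ_3 + 1·σ_4 = 6(Δ_3 - Δ_2) = 0
Clamped end conditions give two more equations: 2h_0·σ_0 + h_0·σ_1 = 6(Δ_0 - S'(2)) = 18 and h_3·σ_3 + 2h_3·σ_4 = 6(S'(6) - Δ_3) = -18.
Solving the tridiagonal system: σ_0 = 545/28, σ_1 = -293/14, σ_2 = 65/4, σ_3 = -29/14, σ_4 = -223/28.
On [3, 4], S(x) = 7 - 265/56·(x - 3) - 293/28·(x - 3)² + 347/56·(x - 3)³.
With (x - 3) = 3/4: S(15/4) = 641/3584.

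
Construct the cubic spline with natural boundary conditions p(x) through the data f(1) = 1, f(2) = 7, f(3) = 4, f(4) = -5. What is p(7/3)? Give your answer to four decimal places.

Let M_i = p''(x_i). Step sizes h_i = 1, 1, 1; slopes of the chords Δ_i = (y_(i+1) - y_i)/h_i = 6, -3, -9.
  1·M_0 + 4·M_1 + 1·M_2 = 6(Δ_1 - Δ_0) = -54
  1·M_1 + 4·M_2 + 1·M_3 = 6(Δ_2 - Δ_1) = -36
Natural end conditions: M_0 = M_3 = 0.
Solving: M_0 = 0, M_1 = -12, M_2 = -6, M_3 = 0.
On [2, 3], p(x) = 7 + 2·(x - 2) - 6·(x - 2)² + 1·(x - 2)³.
With (x - 2) = 1/3: p(7/3) = 190/27.

7.0370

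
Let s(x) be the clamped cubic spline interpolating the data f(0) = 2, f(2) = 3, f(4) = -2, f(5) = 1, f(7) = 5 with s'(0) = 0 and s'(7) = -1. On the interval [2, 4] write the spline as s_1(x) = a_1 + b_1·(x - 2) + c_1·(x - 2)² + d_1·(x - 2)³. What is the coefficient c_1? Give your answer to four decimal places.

Let M_i = s''(x_i). Step sizes h_i = 2, 2, 1, 2; slopes of the chords Δ_i = (y_(i+1) - y_i)/h_i = 1/2, -5/2, 3, 2.
  2·M_0 + 8·M_1 + 2·M_2 = 6(Δ_1 - Δ_0) = -18
  2·M_1 + 6·M_2 + 1·M_3 = 6(Δ_2 - Δ_1) = 33
  1·M_2 + 6·M_3 + 2·M_4 = 6(Δ_3 - Δ_2) = -6
Clamped end conditions give two more equations: 2h_0·M_0 + h_0·M_1 = 6(Δ_0 - s'(0)) = 3 and h_3·M_3 + 2h_3·M_4 = 6(s'(7) - Δ_3) = -18.
Hence M_0 = 194/61, M_1 = -593/122, M_2 = 443/61, M_3 = -52/61, M_4 = -497/122.
On [2, 4], with s_1(x) = a_1 + b_1·(x - 2) + c_1·(x - 2)² + d_1·(x - 2)³: c_1 = M_1/2 = -593/244, d_1 = (M_2 - M_1)/(6h_1) = 493/488, b_1 = Δ_1 - h_1(2M_1 + M_2)/6 = -205/122.

-2.4303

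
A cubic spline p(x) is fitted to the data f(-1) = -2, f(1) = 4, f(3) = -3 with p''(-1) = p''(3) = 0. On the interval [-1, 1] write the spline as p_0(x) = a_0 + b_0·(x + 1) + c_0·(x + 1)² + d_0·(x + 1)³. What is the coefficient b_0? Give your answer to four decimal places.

Put M_i = p'' at the i-th knot. Here h = (2, 2) and Δ = (3, -7/2), so the interior equations h_(i-1)·M_(i-1) + 2(h_(i-1)+h_i)·M_i + h_i·M_(i+1) = 6(Δ_i − Δ_(i-1)) read
  2·M_0 + 8·M_1 + 2·M_2 = 6(Δ_1 - Δ_0) = -39
Natural end conditions: M_0 = M_2 = 0.
Hence M_0 = 0, M_1 = -39/8, M_2 = 0.
On [-1, 1], with p_0(x) = a_0 + b_0·(x + 1) + c_0·(x + 1)² + d_0·(x + 1)³: c_0 = M_0/2 = 0, d_0 = (M_1 - M_0)/(6h_0) = -13/32, b_0 = Δ_0 - h_0(2M_0 + M_1)/6 = 37/8.

4.6250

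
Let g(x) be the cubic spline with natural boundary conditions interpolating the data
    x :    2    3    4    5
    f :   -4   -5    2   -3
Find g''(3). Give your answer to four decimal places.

17.6000

With M_i denoting the second derivative at x_i, h_i = 1, 1, 1, and Δ_i = (y_(i+1) − y_i)/h_i = -1, 7, -5:
  1·M_0 + 4·M_1 + 1·M_2 = 6(Δ_1 - Δ_0) = 48
  1·M_1 + 4·M_2 + 1·M_3 = 6(Δ_2 - Δ_1) = -72
Natural end conditions: M_0 = M_3 = 0.
Hence M_0 = 0, M_1 = 88/5, M_2 = -112/5, M_3 = 0.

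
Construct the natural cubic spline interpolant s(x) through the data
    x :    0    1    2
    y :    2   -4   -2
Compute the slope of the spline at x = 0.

-8

With M_i denoting the second derivative at x_i, h_i = 1, 1, and Δ_i = (y_(i+1) − y_i)/h_i = -6, 2:
  1·M_0 + 4·M_1 + 1·M_2 = 6(Δ_1 - Δ_0) = 48
Natural end conditions: M_0 = M_2 = 0.
Solving: M_0 = 0, M_1 = 12, M_2 = 0.
On [0, 1], s'(x) = b_0 + 2c_0·x + 3d_0·x² with b_0 = Δ_0 - h_0(2M_0 + M_1)/6 = -8, c_0 = M_0/2 = 0, d_0 = (M_1 - M_0)/(6h_0) = 2. So s'(0) = -8.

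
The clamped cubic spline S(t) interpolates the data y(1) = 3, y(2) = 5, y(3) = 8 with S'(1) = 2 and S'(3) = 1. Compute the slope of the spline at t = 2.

Write m_i for S''(x_i). With h_i = 1, 1 and divided differences Δ_i = 2, 3, the continuity of S' gives the tridiagonal system
  1·m_0 + 4·m_1 + 1·m_2 = 6(Δ_1 - Δ_0) = 6
Clamped end conditions give two more equations: 2h_0·m_0 + h_0·m_1 = 6(Δ_0 - S'(1)) = 0 and h_1·m_1 + 2h_1·m_2 = 6(S'(3) - Δ_1) = -12.
Forward elimination and back-substitution give m_0 = -2, m_1 = 4, m_2 = -8.
On [2, 3], S'(t) = b_1 + 2c_1·(t - 2) + 3d_1·(t - 2)² with b_1 = Δ_1 - h_1(2m_1 + m_2)/6 = 3, c_1 = m_1/2 = 2, d_1 = (m_2 - m_1)/(6h_1) = -2. So S'(2) = 3.

3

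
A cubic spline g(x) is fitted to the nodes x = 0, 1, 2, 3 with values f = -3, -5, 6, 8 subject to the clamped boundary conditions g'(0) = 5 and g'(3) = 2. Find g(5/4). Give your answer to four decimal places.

Let σ_i = g''(x_i). Step sizes h_i = 1, 1, 1; slopes of the chords Δ_i = (y_(i+1) - y_i)/h_i = -2, 11, 2.
  1·σ_0 + 4·σ_1 + 1·σ_2 = 6(Δ_1 - Δ_0) = 78
  1·σ_1 + 4·σ_2 + 1·σ_3 = 6(Δ_2 - Δ_1) = -54
Clamped end conditions give two more equations: 2h_0·σ_0 + h_0·σ_1 = 6(Δ_0 - g'(0)) = -42 and h_2·σ_2 + 2h_2·σ_3 = 6(g'(3) - Δ_2) = 0.
Solving the tridiagonal system: σ_0 = -194/5, σ_1 = 178/5, σ_2 = -128/5, σ_3 = 64/5.
On [1, 2], g(x) = -5 + 17/5·(x - 1) + 89/5·(x - 1)² - 51/5·(x - 1)³.
With (x - 1) = 1/4: g(5/4) = -1023/320.

-3.1969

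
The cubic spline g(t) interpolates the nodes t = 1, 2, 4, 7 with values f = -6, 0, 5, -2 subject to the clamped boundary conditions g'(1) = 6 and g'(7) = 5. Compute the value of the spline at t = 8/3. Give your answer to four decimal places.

Write M_i for g''(x_i). With h_i = 1, 2, 3 and divided differences Δ_i = 6, 5/2, -7/3, the continuity of g' gives the tridiagonal system
  1·M_0 + 6·M_1 + 2·M_2 = 6(Δ_1 - Δ_0) = -21
  2·M_1 + 10·M_2 + 3·M_3 = 6(Δ_2 - Δ_1) = -29
Clamped end conditions give two more equations: 2h_0·M_0 + h_0·M_1 = 6(Δ_0 - g'(1)) = 0 and h_2·M_2 + 2h_2·M_3 = 6(g'(7) - Δ_2) = 44.
Hence M_0 = 17/19, M_1 = -34/19, M_2 = -106/19, M_3 = 577/57.
On [2, 4], g(t) = 0 + 211/38·(t - 2) - 17/19·(t - 2)² - 6/19·(t - 2)³.
With (t - 2) = 2/3: g(8/3) = 61/19.

3.2105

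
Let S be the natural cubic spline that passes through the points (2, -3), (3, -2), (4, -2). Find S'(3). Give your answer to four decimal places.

0.5000

Let M_i = S''(x_i). Step sizes h_i = 1, 1; slopes of the chords Δ_i = (y_(i+1) - y_i)/h_i = 1, 0.
  1·M_0 + 4·M_1 + 1·M_2 = 6(Δ_1 - Δ_0) = -6
Natural end conditions: M_0 = M_2 = 0.
Forward elimination and back-substitution give M_0 = 0, M_1 = -3/2, M_2 = 0.
On [3, 4], S'(t) = b_1 + 2c_1·(t - 3) + 3d_1·(t - 3)² with b_1 = Δ_1 - h_1(2M_1 + M_2)/6 = 1/2, c_1 = M_1/2 = -3/4, d_1 = (M_2 - M_1)/(6h_1) = 1/4. So S'(3) = 1/2.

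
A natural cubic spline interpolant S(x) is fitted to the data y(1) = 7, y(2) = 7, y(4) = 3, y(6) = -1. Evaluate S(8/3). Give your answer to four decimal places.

Let M_i = S''(x_i). Step sizes h_i = 1, 2, 2; slopes of the chords Δ_i = (y_(i+1) - y_i)/h_i = 0, -2, -2.
  1·M_0 + 6·M_1 + 2·M_2 = 6(Δ_1 - Δ_0) = -12
  2·M_1 + 8·M_2 + 2·M_3 = 6(Δ_2 - Δ_1) = 0
Natural end conditions: M_0 = M_3 = 0.
Solving the tridiagonal system: M_0 = 0, M_1 = -24/11, M_2 = 6/11, M_3 = 0.
On [2, 4], S(x) = 7 - 8/11·(x - 2) - 12/11·(x - 2)² + 5/22·(x - 2)³.
With (x - 2) = 2/3: S(8/3) = 1811/297.

6.0976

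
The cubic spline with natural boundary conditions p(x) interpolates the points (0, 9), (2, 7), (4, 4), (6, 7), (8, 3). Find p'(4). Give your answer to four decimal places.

0.3750

Write M_i for p''(x_i). With h_i = 2, 2, 2, 2 and divided differences Δ_i = -1, -3/2, 3/2, -2, the continuity of p' gives the tridiagonal system
  2·M_0 + 8·M_1 + 2·M_2 = 6(Δ_1 - Δ_0) = -3
  2·M_1 + 8·M_2 + 2·M_3 = 6(Δ_2 - Δ_1) = 18
  2·M_2 + 8·M_3 + 2·M_4 = 6(Δ_3 - Δ_2) = -21
Natural end conditions: M_0 = M_4 = 0.
Solving: M_0 = 0, M_1 = -69/56, M_2 = 24/7, M_3 = -195/56, M_4 = 0.
On [4, 6], p'(x) = b_2 + 2c_2·(x - 4) + 3d_2·(x - 4)² with b_2 = Δ_2 - h_2(2M_2 + M_3)/6 = 3/8, c_2 = M_2/2 = 12/7, d_2 = (M_3 - M_2)/(6h_2) = -129/224. So p'(4) = 3/8.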